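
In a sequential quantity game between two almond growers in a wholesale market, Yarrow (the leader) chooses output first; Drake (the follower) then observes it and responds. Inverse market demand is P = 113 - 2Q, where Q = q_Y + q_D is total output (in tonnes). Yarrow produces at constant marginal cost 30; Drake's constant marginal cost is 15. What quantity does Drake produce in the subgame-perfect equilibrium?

Solve by backward induction. Given q_Y, the follower Drake maximises π_D = (113 - 2q_Y - 2q_D)q_D - 15q_D.
Follower FOC: 98 - 2q_Y - 4q_D = 0, so q_D(q_Y) = (98 - 2q_Y)/4.
The leader anticipates this reaction. Substituting into P = 113 - 2Q gives P = 64 - q_Y, so π_Y = (64 - q_Y)q_Y - 30q_Y.
The leader's first-order condition 34 - 2q_Y = 0 yields q_Y = 17.
Then q_D = (98 - 2·17)/4 = 16.

16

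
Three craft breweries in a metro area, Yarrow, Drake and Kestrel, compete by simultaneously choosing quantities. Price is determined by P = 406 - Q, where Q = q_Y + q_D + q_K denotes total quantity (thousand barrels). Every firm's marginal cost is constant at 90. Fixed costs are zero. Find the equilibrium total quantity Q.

A representative firm's profit is π_i = q_i(406 - Q) - 90q_i.
First-order condition (treating rivals' output as given): 316 - 2q_i - Σ_{j≠i} q_j = 0.
With identical firms every q_j equals q_i, so Σ_{j≠i} q_j = 2q_i and 316 = 4q_i, giving q_i = 79.
Total output Q = 79 + 79 + 79 = 237.

237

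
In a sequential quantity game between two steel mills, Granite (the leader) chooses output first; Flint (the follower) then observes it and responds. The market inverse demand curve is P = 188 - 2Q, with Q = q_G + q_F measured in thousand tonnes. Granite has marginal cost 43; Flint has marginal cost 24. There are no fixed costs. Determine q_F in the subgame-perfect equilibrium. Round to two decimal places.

25.25

The follower Flint best-responds to any q_G: π_F = (188 - 2Q)q_F - 24q_F.
Setting the follower's marginal profit to zero, 164 - 2q_G - 4q_F = 0, i.e. q_F = (164 - 2q_G)/4.
The leader anticipates this reaction. Substituting into P = 188 - 2Q gives P = 106 - q_G, so π_G = (106 - q_G)q_G - 43q_G.
Leader FOC: 63 - 2q_G = 0, so q_G = 63/2.
Then q_F = (164 - 2·(63/2))/4 = 101/4.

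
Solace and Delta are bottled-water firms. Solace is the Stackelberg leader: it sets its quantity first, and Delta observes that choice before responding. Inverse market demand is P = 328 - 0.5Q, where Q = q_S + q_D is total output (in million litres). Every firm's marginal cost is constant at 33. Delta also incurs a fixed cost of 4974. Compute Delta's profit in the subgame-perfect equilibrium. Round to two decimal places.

5904.13

The follower Delta best-responds to any q_S: π_D = (328 - 0.5Q)q_D - 33q_D.
Setting the follower's marginal profit to zero, 295 - (1/2)q_S - q_D = 0, i.e. q_D = (295 - (1/2)q_S).
The leader anticipates this reaction. Substituting into P = 328 - 0.5Q gives P = 361/2 - (1/4)q_S, so π_S = (361/2 - (1/4)q_S)q_S - 33q_S.
Maximising: ∂π_S/∂q_S = 295/2 - (1/2)q_S = 0, giving q_S = 295.
Then q_D = (295 - (1/2)·295) = 295/2.
Price P = 328 - (1/2)·(885/2) = 427/4.
Delta's profit: (427/4 - 33)·(295/2) - 4974 = 5904.1250.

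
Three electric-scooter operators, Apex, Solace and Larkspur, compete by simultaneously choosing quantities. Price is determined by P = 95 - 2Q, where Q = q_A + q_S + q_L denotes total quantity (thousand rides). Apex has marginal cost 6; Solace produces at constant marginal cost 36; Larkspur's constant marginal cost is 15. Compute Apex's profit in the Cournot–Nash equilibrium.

Apex's profit: π_A = (95 - 2Q)q_A - (6q_A). Setting ∂π_A/∂q_A = 0: 89 - 4q_A - 2(q_S + q_L) = 0.
Solace's profit: π_S = (95 - 2Q)q_S - (36q_S). Setting ∂π_S/∂q_S = 0: 59 - 4q_S - 2(q_A + q_L) = 0.
Larkspur's profit: π_L = (95 - 2Q)q_L - (15q_L). Setting ∂π_L/∂q_L = 0: 80 - 4q_L - 2(q_A + q_S) = 0.
Adding the 3 conditions: 228 − 4Q − 4Q = 0, i.e. Q = 57/2.
Back-substituting: q_A = (89 − 57)/2 = 16, q_S = (59 − 57)/2 = 1, q_L = (80 − 57)/2 = 23/2.
Price P = 95 - 2·(57/2) = 38.
Apex's profit: (38 - 6)·16 = 512.

512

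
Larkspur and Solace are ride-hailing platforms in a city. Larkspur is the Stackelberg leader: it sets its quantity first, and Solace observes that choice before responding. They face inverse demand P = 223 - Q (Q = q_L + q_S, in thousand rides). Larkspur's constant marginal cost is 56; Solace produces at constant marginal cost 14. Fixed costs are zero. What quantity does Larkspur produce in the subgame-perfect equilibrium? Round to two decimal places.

Solve by backward induction. Given q_L, the follower Solace maximises π_S = (223 - q_L - q_S)q_S - 14q_S.
Setting the follower's marginal profit to zero, 209 - q_L - 2q_S = 0, i.e. q_S = (209 - q_L)/2.
The leader anticipates this reaction. Substituting into P = 223 - Q gives P = 237/2 - (1/2)q_L, so π_L = (237/2 - (1/2)q_L)q_L - 56q_L.
Leader FOC: 125/2 - q_L = 0, so q_L = 125/2.
Then q_S = (209 - 125/2)/2 = 293/4.

62.50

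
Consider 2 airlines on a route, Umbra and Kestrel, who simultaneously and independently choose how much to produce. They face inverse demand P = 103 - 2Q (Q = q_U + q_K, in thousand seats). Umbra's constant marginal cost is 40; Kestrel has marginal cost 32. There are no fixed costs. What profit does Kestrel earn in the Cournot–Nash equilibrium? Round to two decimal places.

Umbra's profit: π_U = (103 - 2Q)q_U - (40q_U). Setting ∂π_U/∂q_U = 0: 63 - 4q_U - 2(q_K) = 0.
Kestrel's first-order condition: 71 - 4q_K - 2(q_U) = 0.
So q_U = (63 - 2q_K)/4 and q_K = (71 - 2q_U)/4.
Solving the pair: q_U = 55/6, q_K = 79/6.
Price P = 103 - 2·(67/3) = 175/3.
Kestrel's profit: (175/3 - 32)·(79/6) = 346.7222.

346.72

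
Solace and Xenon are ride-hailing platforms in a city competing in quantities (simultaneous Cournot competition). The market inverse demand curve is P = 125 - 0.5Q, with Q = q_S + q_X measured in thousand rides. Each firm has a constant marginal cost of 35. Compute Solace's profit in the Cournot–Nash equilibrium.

1800

A representative firm's profit is π_i = q_i(125 - 0.5Q) - 35q_i.
Setting ∂π_i/∂q_i = 0 with rivals' quantities fixed: 90 - q_i - (1/2)q_j = 0.
With identical firms every q_j equals q_i, so q_j = q_i and 90 = (3/2)q_i, giving q_i = 60.
Price P = 125 - (1/2)·120 = 65.
Solace's profit: (65 - 35)·60 = 1800.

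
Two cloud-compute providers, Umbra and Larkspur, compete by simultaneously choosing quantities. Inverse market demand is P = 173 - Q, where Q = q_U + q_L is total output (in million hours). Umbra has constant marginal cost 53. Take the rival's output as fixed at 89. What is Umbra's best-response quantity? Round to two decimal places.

15.50

With the rival's output fixed at 89, Umbra's profit is π_U = (173 - 89 - q_U)q_U - (53q_U) = (84 - q_U)q_U - (53q_U).
∂π_U/∂q_U = 31 - 2q_U = 0, so q_U = 31/2.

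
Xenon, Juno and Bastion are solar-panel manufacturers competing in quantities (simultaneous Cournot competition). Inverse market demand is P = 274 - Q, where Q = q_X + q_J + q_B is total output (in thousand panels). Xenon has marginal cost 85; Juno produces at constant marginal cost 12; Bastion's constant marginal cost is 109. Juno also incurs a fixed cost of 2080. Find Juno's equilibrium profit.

9584

Xenon's profit: π_X = (274 - Q)q_X - (85q_X). Setting ∂π_X/∂q_X = 0: 189 - 2q_X - (q_J + q_B) = 0.
Juno's profit: π_J = (274 - Q)q_J - (12q_J). Setting ∂π_J/∂q_J = 0: 262 - 2q_J - (q_X + q_B) = 0.
Bastion's profit: π_B = (274 - Q)q_B - (109q_B). Setting ∂π_B/∂q_B = 0: 165 - 2q_B - (q_X + q_J) = 0.
Summing all 3 equations gives 616 − 4Q = 0, hence Q = 154.
Back-substituting: q_X = (189 − 154) = 35, q_J = (262 − 154) = 108, q_B = (165 − 154) = 11.
Price P = 274 - 154 = 120.
Juno's profit: (120 - 12)·108 - 2080 = 9584.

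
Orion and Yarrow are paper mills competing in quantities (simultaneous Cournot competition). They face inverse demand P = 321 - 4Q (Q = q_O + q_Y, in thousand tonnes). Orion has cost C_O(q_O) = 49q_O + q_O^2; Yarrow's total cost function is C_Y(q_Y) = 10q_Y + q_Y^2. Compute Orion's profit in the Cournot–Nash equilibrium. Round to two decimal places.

1543.78

Orion's profit: π_O = (321 - 4Q)q_O - (49q_O + q_O²). Setting ∂π_O/∂q_O = 0: 272 - 10q_O - 4(q_Y) = 0.
Yarrow's profit: π_Y = (321 - 4Q)q_Y - (10q_Y + q_Y²). Setting ∂π_Y/∂q_Y = 0: 311 - 10q_Y - 4(q_O) = 0.
So q_O = (272 - 4q_Y)/10 and q_Y = (311 - 4q_O)/10.
Solving the pair: q_O = 123/7, q_Y = 337/14.
Price P = 321 - 4·(583/14) = 1081/7.
Orion's profit: (1081/7)·(123/7) - 49·(123/7) - (123/7)² = 1543.7755.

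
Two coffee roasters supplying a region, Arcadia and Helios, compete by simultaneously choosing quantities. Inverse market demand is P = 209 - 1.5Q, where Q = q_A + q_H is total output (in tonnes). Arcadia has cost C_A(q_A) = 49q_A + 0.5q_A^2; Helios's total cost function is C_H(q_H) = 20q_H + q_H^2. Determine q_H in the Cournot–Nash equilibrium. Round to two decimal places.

Arcadia's profit: π_A = (209 - 1.5Q)q_A - (49q_A + (1/2)q_A²). Setting ∂π_A/∂q_A = 0: 160 - 4q_A - (3/2)(q_H) = 0.
Helios's first-order condition: 189 - 5q_H - (3/2)(q_A) = 0.
Rearranging gives the reaction functions q_A = (160 - (3/2)q_H)/4 and q_H = (189 - (3/2)q_A)/5.
Solving the pair: q_A = 29.0986, q_H = 29.0704.

29.07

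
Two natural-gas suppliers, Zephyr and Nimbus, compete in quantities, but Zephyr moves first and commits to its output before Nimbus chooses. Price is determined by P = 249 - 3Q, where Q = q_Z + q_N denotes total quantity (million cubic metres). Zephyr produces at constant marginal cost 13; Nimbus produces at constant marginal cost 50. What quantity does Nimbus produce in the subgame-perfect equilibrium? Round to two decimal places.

10.42

The follower Nimbus best-responds to any q_Z: π_N = (249 - 3Q)q_N - 50q_N.
Setting the follower's marginal profit to zero, 199 - 3q_Z - 6q_N = 0, i.e. q_N = (199 - 3q_Z)/6.
The leader anticipates this reaction. Substituting into P = 249 - 3Q gives P = 299/2 - (3/2)q_Z, so π_Z = (299/2 - (3/2)q_Z)q_Z - 13q_Z.
Leader FOC: 273/2 - 3q_Z = 0, so q_Z = 91/2.
Then q_N = (199 - 3·(91/2))/6 = 125/12.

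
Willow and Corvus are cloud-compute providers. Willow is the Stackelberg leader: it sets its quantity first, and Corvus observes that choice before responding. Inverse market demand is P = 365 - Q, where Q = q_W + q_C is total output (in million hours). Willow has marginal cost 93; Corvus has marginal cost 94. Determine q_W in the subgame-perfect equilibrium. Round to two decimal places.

Solve by backward induction. Given q_W, the follower Corvus maximises π_C = (365 - q_W - q_C)q_C - 94q_C.
Follower FOC: 271 - q_W - 2q_C = 0, so q_C(q_W) = (271 - q_W)/2.
The leader anticipates this reaction. Substituting into P = 365 - Q gives P = 459/2 - (1/2)q_W, so π_W = (459/2 - (1/2)q_W)q_W - 93q_W.
Maximising: ∂π_W/∂q_W = 273/2 - q_W = 0, giving q_W = 273/2.
Then q_C = (271 - 273/2)/2 = 269/4.

136.50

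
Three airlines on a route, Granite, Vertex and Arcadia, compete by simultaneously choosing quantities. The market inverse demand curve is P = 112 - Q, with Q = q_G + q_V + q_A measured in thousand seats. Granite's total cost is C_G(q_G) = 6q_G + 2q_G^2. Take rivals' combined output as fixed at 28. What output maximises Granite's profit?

With rivals' combined output fixed at 28, Granite's profit is π_G = (112 - 28 - q_G)q_G - (6q_G + 2q_G²) = (84 - q_G)q_G - (6q_G + 2q_G²).
∂π_G/∂q_G = 78 - 6q_G = 0, so q_G = 13.

13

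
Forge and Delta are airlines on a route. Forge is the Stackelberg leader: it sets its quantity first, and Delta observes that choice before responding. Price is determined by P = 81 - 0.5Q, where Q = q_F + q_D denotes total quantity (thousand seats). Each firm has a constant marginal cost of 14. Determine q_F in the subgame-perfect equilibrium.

67

Solve by backward induction. Given q_F, the follower Delta maximises π_D = (81 - (1/2)q_F - (1/2)q_D)q_D - 14q_D.
∂π_D/∂q_D = 67 - (1/2)q_F - q_D = 0 gives the reaction function q_D = (67 - (1/2)q_F).
The leader anticipates this reaction. Substituting into P = 81 - 0.5Q gives P = 95/2 - (1/4)q_F, so π_F = (95/2 - (1/4)q_F)q_F - 14q_F.
Maximising: ∂π_F/∂q_F = 67/2 - (1/2)q_F = 0, giving q_F = 67.
Then q_D = (67 - (1/2)·67) = 67/2.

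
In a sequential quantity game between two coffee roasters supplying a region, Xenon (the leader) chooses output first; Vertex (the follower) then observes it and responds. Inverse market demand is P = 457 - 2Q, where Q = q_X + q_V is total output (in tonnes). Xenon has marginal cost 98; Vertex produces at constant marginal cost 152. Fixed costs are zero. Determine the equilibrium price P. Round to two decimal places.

Solve by backward induction. Given q_X, the follower Vertex maximises π_V = (457 - 2q_X - 2q_V)q_V - 152q_V.
∂π_V/∂q_V = 305 - 2q_X - 4q_V = 0 gives the reaction function q_V = (305 - 2q_X)/4.
The leader anticipates this reaction. Substituting into P = 457 - 2Q gives P = 609/2 - q_X, so π_X = (609/2 - q_X)q_X - 98q_X.
Leader FOC: 413/2 - 2q_X = 0, so q_X = 413/4.
Then q_V = (305 - 2·(413/4))/4 = 197/8.
Total output Q = 1023/8, so price P = 457 - 2·(1023/8) = 805/4.

201.25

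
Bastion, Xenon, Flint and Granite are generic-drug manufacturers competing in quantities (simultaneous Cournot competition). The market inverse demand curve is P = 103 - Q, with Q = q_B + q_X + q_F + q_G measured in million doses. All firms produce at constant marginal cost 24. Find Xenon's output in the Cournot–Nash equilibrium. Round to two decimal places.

A representative firm's profit is π_i = q_i(103 - Q) - 24q_i.
Setting ∂π_i/∂q_i = 0 with rivals' quantities fixed: 79 - 2q_i - Σ_{j≠i} q_j = 0.
By symmetry each firm produces the same amount; substituting Σ_{j≠i} q_j = 3q_i yields q_i = 79/5.

15.80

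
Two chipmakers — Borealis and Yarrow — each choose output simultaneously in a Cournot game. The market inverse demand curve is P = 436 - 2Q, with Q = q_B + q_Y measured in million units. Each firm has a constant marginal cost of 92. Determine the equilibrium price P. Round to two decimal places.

Each firm earns π_i = (436 - 2Q)q_i - 92q_i.
First-order condition (treating rivals' output as given): 344 - 4q_i - 2q_j = 0.
By symmetry each firm produces the same amount; substituting q_j = q_i yields q_i = 344/6 = 172/3.
Total output Q = 344/3, so price P = 436 - 2·(344/3) = 620/3.

206.67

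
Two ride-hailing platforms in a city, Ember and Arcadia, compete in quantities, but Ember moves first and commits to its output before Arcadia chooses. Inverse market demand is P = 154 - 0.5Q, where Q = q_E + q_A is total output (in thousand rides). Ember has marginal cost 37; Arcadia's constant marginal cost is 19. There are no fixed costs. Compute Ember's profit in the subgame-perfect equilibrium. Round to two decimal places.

2450.25

The follower Arcadia best-responds to any q_E: π_A = (154 - 0.5Q)q_A - 19q_A.
Follower FOC: 135 - (1/2)q_E - q_A = 0, so q_A(q_E) = (135 - (1/2)q_E).
The leader anticipates this reaction. Substituting into P = 154 - 0.5Q gives P = 173/2 - (1/4)q_E, so π_E = (173/2 - (1/4)q_E)q_E - 37q_E.
Leader FOC: 99/2 - (1/2)q_E = 0, so q_E = 99.
Then q_A = (135 - (1/2)·99) = 171/2.
Price P = 154 - (1/2)·(369/2) = 247/4.
Ember's profit: (247/4 - 37)·99 = 2450.2500.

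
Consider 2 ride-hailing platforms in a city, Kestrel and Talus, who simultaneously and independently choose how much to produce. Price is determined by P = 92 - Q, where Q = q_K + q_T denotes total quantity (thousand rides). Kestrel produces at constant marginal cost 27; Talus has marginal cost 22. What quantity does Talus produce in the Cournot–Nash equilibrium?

25

Kestrel's profit: π_K = (92 - Q)q_K - (27q_K). Setting ∂π_K/∂q_K = 0: 65 - 2q_K - (q_T) = 0.
Talus's first-order condition: 70 - 2q_T - (q_K) = 0.
Best responses: q_K = (65 - q_T)/2, q_T = (70 - q_K)/2.
Substituting one into the other gives q_K = 20 and q_T = 25.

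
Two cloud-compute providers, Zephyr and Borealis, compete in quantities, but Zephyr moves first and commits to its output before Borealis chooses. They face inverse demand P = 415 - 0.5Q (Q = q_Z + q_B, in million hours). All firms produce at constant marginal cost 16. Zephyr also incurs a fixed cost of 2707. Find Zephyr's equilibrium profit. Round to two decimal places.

The follower Borealis best-responds to any q_Z: π_B = (415 - 0.5Q)q_B - 16q_B.
Setting the follower's marginal profit to zero, 399 - (1/2)q_Z - q_B = 0, i.e. q_B = (399 - (1/2)q_Z).
Zephyr substitutes q_B(q_Z) into its own profit: π_Z = q_Z(415 - (1/2)q_Z - (399 - (1/2)q_Z)/2) - 16q_Z = (431/2 - (1/4)q_Z)q_Z - 16q_Z.
Maximising: ∂π_Z/∂q_Z = 399/2 - (1/2)q_Z = 0, giving q_Z = 399.
Then q_B = (399 - (1/2)·399) = 399/2.
Price P = 415 - (1/2)·(1197/2) = 463/4.
Zephyr's profit: (463/4 - 16)·399 - 2707 = 37093.2500.

37093.25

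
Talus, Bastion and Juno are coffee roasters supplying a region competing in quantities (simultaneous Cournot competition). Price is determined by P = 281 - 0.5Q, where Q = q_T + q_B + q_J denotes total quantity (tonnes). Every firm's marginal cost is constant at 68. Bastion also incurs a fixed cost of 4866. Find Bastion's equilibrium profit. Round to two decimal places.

Each firm earns π_i = (281 - 0.5Q)q_i - 68q_i.
Setting ∂π_i/∂q_i = 0 with rivals' quantities fixed: 213 - q_i - (1/2)·Σ_{j≠i} q_j = 0.
With identical firms every q_j equals q_i, so Σ_{j≠i} q_j = 2q_i and 213 = 2q_i, giving q_i = 213/2.
Price P = 281 - (1/2)·(639/2) = 485/4.
Bastion's profit: (485/4 - 68)·(213/2) - 4866 = 805.1250.

805.13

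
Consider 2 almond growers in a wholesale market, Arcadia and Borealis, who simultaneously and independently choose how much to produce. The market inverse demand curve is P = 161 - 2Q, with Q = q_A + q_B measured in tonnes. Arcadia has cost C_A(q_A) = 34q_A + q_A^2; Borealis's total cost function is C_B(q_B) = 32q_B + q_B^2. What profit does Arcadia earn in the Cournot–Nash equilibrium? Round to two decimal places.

744.19

Arcadia's profit: π_A = (161 - 2Q)q_A - (34q_A + q_A²). Setting ∂π_A/∂q_A = 0: 127 - 6q_A - 2(q_B) = 0.
Borealis's first-order condition: 129 - 6q_B - 2(q_A) = 0.
So q_A = (127 - 2q_B)/6 and q_B = (129 - 2q_A)/6.
Substituting one into the other gives q_A = 63/4 and q_B = 65/4.
Price P = 161 - 2·32 = 97.
Arcadia's profit: 97·(63/4) - 34·(63/4) - (63/4)² = 744.1875.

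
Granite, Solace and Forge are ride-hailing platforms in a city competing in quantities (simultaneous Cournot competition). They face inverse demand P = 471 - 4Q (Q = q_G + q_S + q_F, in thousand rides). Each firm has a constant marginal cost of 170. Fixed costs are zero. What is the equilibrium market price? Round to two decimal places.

245.25

A representative firm's profit is π_i = q_i(471 - 4Q) - 170q_i.
First-order condition (treating rivals' output as given): 301 - 8q_i - 4·Σ_{j≠i} q_j = 0.
By symmetry each firm produces the same amount; substituting Σ_{j≠i} q_j = 2q_i yields q_i = 301/16.
Total output Q = 903/16, so price P = 471 - 4·(903/16) = 981/4.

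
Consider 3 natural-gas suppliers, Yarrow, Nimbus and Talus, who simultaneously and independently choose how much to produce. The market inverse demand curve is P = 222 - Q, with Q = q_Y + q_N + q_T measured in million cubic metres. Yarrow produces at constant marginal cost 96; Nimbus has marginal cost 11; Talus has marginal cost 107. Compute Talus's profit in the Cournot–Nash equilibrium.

4

Yarrow's profit: π_Y = (222 - Q)q_Y - (96q_Y). Setting ∂π_Y/∂q_Y = 0: 126 - 2q_Y - (q_N + q_T) = 0.
Nimbus's profit: π_N = (222 - Q)q_N - (11q_N). Setting ∂π_N/∂q_N = 0: 211 - 2q_N - (q_Y + q_T) = 0.
Talus's profit: π_T = (222 - Q)q_T - (107q_T). Setting ∂π_T/∂q_T = 0: 115 - 2q_T - (q_Y + q_N) = 0.
Summing all 3 equations gives 452 − 4Q = 0, hence Q = 113.
Back-substituting: q_Y = (126 − 113) = 13, q_N = (211 − 113) = 98, q_T = (115 − 113) = 2.
Price P = 222 - 113 = 109.
Talus's profit: (109 - 107)·2 = 4.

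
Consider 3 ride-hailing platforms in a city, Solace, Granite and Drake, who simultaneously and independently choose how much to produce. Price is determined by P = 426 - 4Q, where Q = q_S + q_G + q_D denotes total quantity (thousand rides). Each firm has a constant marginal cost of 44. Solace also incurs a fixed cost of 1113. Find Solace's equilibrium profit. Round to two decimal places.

1167.06

A representative firm's profit is π_i = q_i(426 - 4Q) - 44q_i.
Setting ∂π_i/∂q_i = 0 with rivals' quantities fixed: 382 - 8q_i - 4·Σ_{j≠i} q_j = 0.
With identical firms every q_j equals q_i, so Σ_{j≠i} q_j = 2q_i and 382 = 16q_i, giving q_i = 191/8.
Price P = 426 - 4·(573/8) = 279/2.
Solace's profit: (279/2 - 44)·(191/8) - 1113 = 1167.0625.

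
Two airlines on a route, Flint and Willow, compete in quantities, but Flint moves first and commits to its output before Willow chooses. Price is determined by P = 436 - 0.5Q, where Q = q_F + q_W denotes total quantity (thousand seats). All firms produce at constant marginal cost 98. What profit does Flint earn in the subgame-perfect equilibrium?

28561

The follower Willow best-responds to any q_F: π_W = (436 - 0.5Q)q_W - 98q_W.
Follower FOC: 338 - (1/2)q_F - q_W = 0, so q_W(q_F) = (338 - (1/2)q_F).
The leader anticipates this reaction. Substituting into P = 436 - 0.5Q gives P = 267 - (1/4)q_F, so π_F = (267 - (1/4)q_F)q_F - 98q_F.
Maximising: ∂π_F/∂q_F = 169 - (1/2)q_F = 0, giving q_F = 338.
Then q_W = (338 - (1/2)·338) = 169.
Price P = 436 - (1/2)·507 = 365/2.
Flint's profit: (365/2 - 98)·338 = 28561.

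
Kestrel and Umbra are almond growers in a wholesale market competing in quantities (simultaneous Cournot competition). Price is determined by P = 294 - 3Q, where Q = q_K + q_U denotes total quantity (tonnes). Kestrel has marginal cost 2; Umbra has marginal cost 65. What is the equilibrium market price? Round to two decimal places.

Kestrel's profit: π_K = (294 - 3Q)q_K - (2q_K). Setting ∂π_K/∂q_K = 0: 292 - 6q_K - 3(q_U) = 0.
Umbra's first-order condition: 229 - 6q_U - 3(q_K) = 0.
So q_K = (292 - 3q_U)/6 and q_U = (229 - 3q_K)/6.
Solving the pair: q_K = 355/9, q_U = 166/9.
Total output Q = 521/9, so price P = 294 - 3·(521/9) = 361/3.

120.33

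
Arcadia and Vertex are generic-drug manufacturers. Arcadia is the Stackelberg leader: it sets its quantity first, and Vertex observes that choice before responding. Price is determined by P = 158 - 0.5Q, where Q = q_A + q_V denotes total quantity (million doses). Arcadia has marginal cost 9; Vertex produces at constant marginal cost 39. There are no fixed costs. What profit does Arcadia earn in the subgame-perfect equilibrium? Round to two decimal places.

8010.25

The follower Vertex best-responds to any q_A: π_V = (158 - 0.5Q)q_V - 39q_V.
Follower FOC: 119 - (1/2)q_A - q_V = 0, so q_V(q_A) = (119 - (1/2)q_A).
The leader anticipates this reaction. Substituting into P = 158 - 0.5Q gives P = 197/2 - (1/4)q_A, so π_A = (197/2 - (1/4)q_A)q_A - 9q_A.
Leader FOC: 179/2 - (1/2)q_A = 0, so q_A = 179.
Then q_V = (119 - (1/2)·179) = 59/2.
Price P = 158 - (1/2)·(417/2) = 215/4.
Arcadia's profit: (215/4 - 9)·179 = 8010.2500.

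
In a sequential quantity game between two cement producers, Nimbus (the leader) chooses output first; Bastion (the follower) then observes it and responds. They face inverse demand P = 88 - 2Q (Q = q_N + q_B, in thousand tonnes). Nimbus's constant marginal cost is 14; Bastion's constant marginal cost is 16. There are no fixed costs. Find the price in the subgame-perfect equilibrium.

33

The follower Bastion best-responds to any q_N: π_B = (88 - 2Q)q_B - 16q_B.
∂π_B/∂q_B = 72 - 2q_N - 4q_B = 0 gives the reaction function q_B = (72 - 2q_N)/4.
Nimbus substitutes q_B(q_N) into its own profit: π_N = q_N(88 - 2q_N - (72 - 2q_N)/2) - 14q_N = (52 - q_N)q_N - 14q_N.
Leader FOC: 38 - 2q_N = 0, so q_N = 19.
Then q_B = (72 - 2·19)/4 = 17/2.
Total output Q = 55/2, so price P = 88 - 2·(55/2) = 33.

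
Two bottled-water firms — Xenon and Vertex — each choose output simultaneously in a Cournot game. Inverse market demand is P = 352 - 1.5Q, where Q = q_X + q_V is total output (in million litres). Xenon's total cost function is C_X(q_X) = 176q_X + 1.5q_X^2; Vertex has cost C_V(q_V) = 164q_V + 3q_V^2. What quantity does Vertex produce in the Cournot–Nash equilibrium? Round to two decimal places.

Xenon's profit: π_X = (352 - 1.5Q)q_X - (176q_X + (3/2)q_X²). Setting ∂π_X/∂q_X = 0: 176 - 6q_X - (3/2)(q_V) = 0.
Vertex's first-order condition: 188 - 9q_V - (3/2)(q_X) = 0.
So q_X = (176 - (3/2)q_V)/6 and q_V = (188 - (3/2)q_X)/9.
Substituting one into the other gives q_X = 1736/69 and q_V = 384/23.

16.70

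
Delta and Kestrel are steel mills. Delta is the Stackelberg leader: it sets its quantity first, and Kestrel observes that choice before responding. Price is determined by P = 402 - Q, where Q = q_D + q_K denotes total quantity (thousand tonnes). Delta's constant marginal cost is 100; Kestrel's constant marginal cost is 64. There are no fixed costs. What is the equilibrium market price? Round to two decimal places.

Solve by backward induction. Given q_D, the follower Kestrel maximises π_K = (402 - q_D - q_K)q_K - 64q_K.
Setting the follower's marginal profit to zero, 338 - q_D - 2q_K = 0, i.e. q_K = (338 - q_D)/2.
Delta substitutes q_K(q_D) into its own profit: π_D = q_D(402 - q_D - (338 - q_D)/2) - 100q_D = (233 - (1/2)q_D)q_D - 100q_D.
The leader's first-order condition 133 - q_D = 0 yields q_D = 133.
Then q_K = (338 - 133)/2 = 205/2.
Total output Q = 471/2, so price P = 402 - 471/2 = 333/2.

166.50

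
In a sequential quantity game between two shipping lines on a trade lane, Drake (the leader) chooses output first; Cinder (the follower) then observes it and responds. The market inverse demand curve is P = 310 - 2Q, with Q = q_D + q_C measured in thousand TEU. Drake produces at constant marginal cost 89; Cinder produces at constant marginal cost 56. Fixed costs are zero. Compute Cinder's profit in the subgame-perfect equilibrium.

3200

Solve by backward induction. Given q_D, the follower Cinder maximises π_C = (310 - 2q_D - 2q_C)q_C - 56q_C.
Follower FOC: 254 - 2q_D - 4q_C = 0, so q_C(q_D) = (254 - 2q_D)/4.
The leader anticipates this reaction. Substituting into P = 310 - 2Q gives P = 183 - q_D, so π_D = (183 - q_D)q_D - 89q_D.
Maximising: ∂π_D/∂q_D = 94 - 2q_D = 0, giving q_D = 47.
Then q_C = (254 - 2·47)/4 = 40.
Price P = 310 - 2·87 = 136.
Cinder's profit: (136 - 56)·40 = 3200.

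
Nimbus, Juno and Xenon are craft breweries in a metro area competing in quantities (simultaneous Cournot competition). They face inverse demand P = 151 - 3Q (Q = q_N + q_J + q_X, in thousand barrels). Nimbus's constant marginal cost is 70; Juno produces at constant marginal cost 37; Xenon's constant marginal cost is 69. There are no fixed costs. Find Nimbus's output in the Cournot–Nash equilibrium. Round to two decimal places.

3.92

Nimbus's profit: π_N = (151 - 3Q)q_N - (70q_N). Setting ∂π_N/∂q_N = 0: 81 - 6q_N - 3(q_J + q_X) = 0.
Juno's profit: π_J = (151 - 3Q)q_J - (37q_J). Setting ∂π_J/∂q_J = 0: 114 - 6q_J - 3(q_N + q_X) = 0.
Xenon's first-order condition: 82 - 6q_X - 3(q_N + q_J) = 0.
Adding the 3 conditions: 277 − 6Q − 6Q = 0, i.e. Q = 277/12.
Back-substituting: q_N = (81 − 277/4)/3 = 47/12, q_J = (114 − 277/4)/3 = 179/12, q_X = (82 − 277/4)/3 = 17/4.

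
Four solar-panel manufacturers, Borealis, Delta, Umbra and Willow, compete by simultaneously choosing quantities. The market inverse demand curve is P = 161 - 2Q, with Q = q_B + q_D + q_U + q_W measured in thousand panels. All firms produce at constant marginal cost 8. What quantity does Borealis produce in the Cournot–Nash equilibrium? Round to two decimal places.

15.30

Each firm earns π_i = (161 - 2Q)q_i - 8q_i.
First-order condition (treating rivals' output as given): 153 - 4q_i - 2·Σ_{j≠i} q_j = 0.
With identical firms every q_j equals q_i, so Σ_{j≠i} q_j = 3q_i and 153 = 10q_i, giving q_i = 153/10.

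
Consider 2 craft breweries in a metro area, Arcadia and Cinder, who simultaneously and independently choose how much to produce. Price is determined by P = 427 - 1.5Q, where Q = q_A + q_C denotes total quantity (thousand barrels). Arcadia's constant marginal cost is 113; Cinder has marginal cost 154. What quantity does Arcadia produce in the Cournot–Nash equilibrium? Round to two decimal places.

Arcadia's profit: π_A = (427 - 1.5Q)q_A - (113q_A). Setting ∂π_A/∂q_A = 0: 314 - 3q_A - (3/2)(q_C) = 0.
Cinder's first-order condition: 273 - 3q_C - (3/2)(q_A) = 0.
Best responses: q_A = (314 - (3/2)q_C)/3, q_C = (273 - (3/2)q_A)/3.
Substituting one into the other gives q_A = 710/9 and q_C = 464/9.

78.89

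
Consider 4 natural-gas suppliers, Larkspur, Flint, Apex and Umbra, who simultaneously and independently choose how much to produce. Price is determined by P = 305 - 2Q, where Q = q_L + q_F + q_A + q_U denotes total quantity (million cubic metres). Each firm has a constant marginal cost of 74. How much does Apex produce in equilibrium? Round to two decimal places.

23.10

A representative firm's profit is π_i = q_i(305 - 2Q) - 74q_i.
Setting ∂π_i/∂q_i = 0 with rivals' quantities fixed: 231 - 4q_i - 2·Σ_{j≠i} q_j = 0.
With identical firms every q_j equals q_i, so Σ_{j≠i} q_j = 3q_i and 231 = 10q_i, giving q_i = 231/10.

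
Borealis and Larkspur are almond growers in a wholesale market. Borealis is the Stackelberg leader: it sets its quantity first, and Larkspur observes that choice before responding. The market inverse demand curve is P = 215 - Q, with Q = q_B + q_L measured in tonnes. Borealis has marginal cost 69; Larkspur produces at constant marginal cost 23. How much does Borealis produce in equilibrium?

The follower Larkspur best-responds to any q_B: π_L = (215 - Q)q_L - 23q_L.
∂π_L/∂q_L = 192 - q_B - 2q_L = 0 gives the reaction function q_L = (192 - q_B)/2.
Borealis substitutes q_L(q_B) into its own profit: π_B = q_B(215 - q_B - (192 - q_B)/2) - 69q_B = (119 - (1/2)q_B)q_B - 69q_B.
Leader FOC: 50 - q_B = 0, so q_B = 50.
Then q_L = (192 - 50)/2 = 71.

50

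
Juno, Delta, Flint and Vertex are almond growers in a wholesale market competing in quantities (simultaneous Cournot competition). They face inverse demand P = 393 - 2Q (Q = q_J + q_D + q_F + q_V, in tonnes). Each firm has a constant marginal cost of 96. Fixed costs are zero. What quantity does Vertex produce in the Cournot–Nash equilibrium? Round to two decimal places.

29.70

Each firm earns π_i = (393 - 2Q)q_i - 96q_i.
Setting ∂π_i/∂q_i = 0 with rivals' quantities fixed: 297 - 4q_i - 2·Σ_{j≠i} q_j = 0.
By symmetry each firm produces the same amount; substituting Σ_{j≠i} q_j = 3q_i yields q_i = 297/10.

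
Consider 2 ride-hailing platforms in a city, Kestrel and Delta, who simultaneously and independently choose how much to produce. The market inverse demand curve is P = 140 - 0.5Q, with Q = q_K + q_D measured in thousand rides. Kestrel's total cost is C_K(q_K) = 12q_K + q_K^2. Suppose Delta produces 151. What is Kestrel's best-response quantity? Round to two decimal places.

With the rival's output fixed at 151, Kestrel's profit is π_K = (140 - (1/2)·151 - (1/2)q_K)q_K - (12q_K + q_K²) = (129/2 - (1/2)q_K)q_K - (12q_K + q_K²).
∂π_K/∂q_K = 105/2 - 3q_K = 0, so q_K = 35/2.

17.50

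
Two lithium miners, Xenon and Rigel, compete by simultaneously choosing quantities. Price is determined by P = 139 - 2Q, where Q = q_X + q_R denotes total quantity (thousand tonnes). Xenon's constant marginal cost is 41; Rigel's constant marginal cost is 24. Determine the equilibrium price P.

Xenon's profit: π_X = (139 - 2Q)q_X - (41q_X). Setting ∂π_X/∂q_X = 0: 98 - 4q_X - 2(q_R) = 0.
Rigel's profit: π_R = (139 - 2Q)q_R - (24q_R). Setting ∂π_R/∂q_R = 0: 115 - 4q_R - 2(q_X) = 0.
Rearranging gives the reaction functions q_X = (98 - 2q_R)/4 and q_R = (115 - 2q_X)/4.
Solving the pair: q_X = 27/2, q_R = 22.
Total output Q = 71/2, so price P = 139 - 2·(71/2) = 68.

68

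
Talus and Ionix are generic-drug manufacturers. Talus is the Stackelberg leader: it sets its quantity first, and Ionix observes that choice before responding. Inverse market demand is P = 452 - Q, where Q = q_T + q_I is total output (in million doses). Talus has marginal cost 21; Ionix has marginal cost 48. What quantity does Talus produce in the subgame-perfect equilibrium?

229

Solve by backward induction. Given q_T, the follower Ionix maximises π_I = (452 - q_T - q_I)q_I - 48q_I.
∂π_I/∂q_I = 404 - q_T - 2q_I = 0 gives the reaction function q_I = (404 - q_T)/2.
The leader anticipates this reaction. Substituting into P = 452 - Q gives P = 250 - (1/2)q_T, so π_T = (250 - (1/2)q_T)q_T - 21q_T.
The leader's first-order condition 229 - q_T = 0 yields q_T = 229.
Then q_I = (404 - 229)/2 = 175/2.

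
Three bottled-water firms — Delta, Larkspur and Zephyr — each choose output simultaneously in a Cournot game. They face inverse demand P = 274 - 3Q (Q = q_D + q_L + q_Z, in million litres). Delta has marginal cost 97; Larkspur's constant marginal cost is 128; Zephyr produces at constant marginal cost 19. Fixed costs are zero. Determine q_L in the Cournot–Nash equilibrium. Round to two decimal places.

0.50

Delta's profit: π_D = (274 - 3Q)q_D - (97q_D). Setting ∂π_D/∂q_D = 0: 177 - 6q_D - 3(q_L + q_Z) = 0.
Larkspur's first-order condition: 146 - 6q_L - 3(q_D + q_Z) = 0.
Zephyr's profit: π_Z = (274 - 3Q)q_Z - (19q_Z). Setting ∂π_Z/∂q_Z = 0: 255 - 6q_Z - 3(q_D + q_L) = 0.
Summing all 3 equations gives 578 − 12Q = 0, hence Q = 289/6.
Back-substituting: q_D = (177 − 289/2)/3 = 65/6, q_L = (146 − 289/2)/3 = 1/2, q_Z = (255 − 289/2)/3 = 221/6.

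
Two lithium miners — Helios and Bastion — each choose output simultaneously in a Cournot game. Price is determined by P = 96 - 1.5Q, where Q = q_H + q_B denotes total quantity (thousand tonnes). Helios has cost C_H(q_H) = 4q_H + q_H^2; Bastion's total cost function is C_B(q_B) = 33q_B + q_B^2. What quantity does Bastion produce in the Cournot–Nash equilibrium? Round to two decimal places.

7.78

Helios's profit: π_H = (96 - 1.5Q)q_H - (4q_H + q_H²). Setting ∂π_H/∂q_H = 0: 92 - 5q_H - (3/2)(q_B) = 0.
Bastion's profit: π_B = (96 - 1.5Q)q_B - (33q_B + q_B²). Setting ∂π_B/∂q_B = 0: 63 - 5q_B - (3/2)(q_H) = 0.
Rearranging gives the reaction functions q_H = (92 - (3/2)q_B)/5 and q_B = (63 - (3/2)q_H)/5.
Solving the pair: q_H = 1462/91, q_B = 708/91.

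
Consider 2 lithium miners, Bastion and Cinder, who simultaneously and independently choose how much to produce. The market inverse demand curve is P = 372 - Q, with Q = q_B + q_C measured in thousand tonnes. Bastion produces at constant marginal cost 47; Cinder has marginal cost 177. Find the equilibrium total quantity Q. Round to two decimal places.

Bastion's profit: π_B = (372 - Q)q_B - (47q_B). Setting ∂π_B/∂q_B = 0: 325 - 2q_B - (q_C) = 0.
Cinder's profit: π_C = (372 - Q)q_C - (177q_C). Setting ∂π_C/∂q_C = 0: 195 - 2q_C - (q_B) = 0.
So q_B = (325 - q_C)/2 and q_C = (195 - q_B)/2.
Solving the pair: q_B = 455/3, q_C = 65/3.
Total output Q = 455/3 + 65/3 = 520/3.

173.33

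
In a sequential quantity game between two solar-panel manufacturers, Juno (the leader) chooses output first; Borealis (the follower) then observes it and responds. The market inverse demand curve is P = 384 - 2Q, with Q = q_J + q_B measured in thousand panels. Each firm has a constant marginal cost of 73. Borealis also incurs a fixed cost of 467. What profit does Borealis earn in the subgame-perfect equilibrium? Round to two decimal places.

2555.53

The follower Borealis best-responds to any q_J: π_B = (384 - 2Q)q_B - 73q_B.
∂π_B/∂q_B = 311 - 2q_J - 4q_B = 0 gives the reaction function q_B = (311 - 2q_J)/4.
Juno substitutes q_B(q_J) into its own profit: π_J = q_J(384 - 2q_J - (311 - 2q_J)/2) - 73q_J = (457/2 - q_J)q_J - 73q_J.
The leader's first-order condition 311/2 - 2q_J = 0 yields q_J = 311/4.
Then q_B = (311 - 2·(311/4))/4 = 311/8.
Price P = 384 - 2·(933/8) = 603/4.
Borealis's profit: (603/4 - 73)·(311/8) - 467 = 2555.5313.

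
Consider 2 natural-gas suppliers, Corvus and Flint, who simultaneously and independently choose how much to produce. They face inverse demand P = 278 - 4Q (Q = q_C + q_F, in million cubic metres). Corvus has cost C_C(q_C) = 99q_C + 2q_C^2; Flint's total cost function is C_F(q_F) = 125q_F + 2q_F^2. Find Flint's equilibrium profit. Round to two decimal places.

459.38

Corvus's profit: π_C = (278 - 4Q)q_C - (99q_C + 2q_C²). Setting ∂π_C/∂q_C = 0: 179 - 12q_C - 4(q_F) = 0.
Flint's first-order condition: 153 - 12q_F - 4(q_C) = 0.
So q_C = (179 - 4q_F)/12 and q_F = (153 - 4q_C)/12.
Solving the pair: q_C = 12, q_F = 35/4.
Price P = 278 - 4·(83/4) = 195.
Flint's profit: 195·(35/4) - 125·(35/4) - 2(35/4)² = 459.3750.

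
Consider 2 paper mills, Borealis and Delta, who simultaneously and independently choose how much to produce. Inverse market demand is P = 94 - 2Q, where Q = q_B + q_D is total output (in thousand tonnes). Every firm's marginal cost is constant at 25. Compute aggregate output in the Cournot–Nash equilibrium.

Each firm earns π_i = (94 - 2Q)q_i - 25q_i.
Setting ∂π_i/∂q_i = 0 with rivals' quantities fixed: 69 - 4q_i - 2q_j = 0.
With identical firms every q_j equals q_i, so q_j = q_i and 69 = 6q_i, giving q_i = 23/2.
Total output Q = 23/2 + 23/2 = 23.

23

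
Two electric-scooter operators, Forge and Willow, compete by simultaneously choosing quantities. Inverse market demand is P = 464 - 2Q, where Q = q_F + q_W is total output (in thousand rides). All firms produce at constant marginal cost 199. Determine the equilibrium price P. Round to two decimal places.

A representative firm's profit is π_i = q_i(464 - 2Q) - 199q_i.
Setting ∂π_i/∂q_i = 0 with rivals' quantities fixed: 265 - 4q_i - 2q_j = 0.
By symmetry each firm produces the same amount; substituting q_j = q_i yields q_i = 265/6.
Total output Q = 265/3, so price P = 464 - 2·(265/3) = 862/3.

287.33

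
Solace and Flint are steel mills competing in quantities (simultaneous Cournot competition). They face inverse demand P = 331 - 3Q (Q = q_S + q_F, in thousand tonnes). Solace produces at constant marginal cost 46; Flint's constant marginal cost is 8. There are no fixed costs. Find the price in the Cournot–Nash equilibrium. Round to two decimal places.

128.33

Solace's profit: π_S = (331 - 3Q)q_S - (46q_S). Setting ∂π_S/∂q_S = 0: 285 - 6q_S - 3(q_F) = 0.
Flint's profit: π_F = (331 - 3Q)q_F - (8q_F). Setting ∂π_F/∂q_F = 0: 323 - 6q_F - 3(q_S) = 0.
So q_S = (285 - 3q_F)/6 and q_F = (323 - 3q_S)/6.
Substituting one into the other gives q_S = 247/9 and q_F = 361/9.
Total output Q = 608/9, so price P = 331 - 3·(608/9) = 385/3.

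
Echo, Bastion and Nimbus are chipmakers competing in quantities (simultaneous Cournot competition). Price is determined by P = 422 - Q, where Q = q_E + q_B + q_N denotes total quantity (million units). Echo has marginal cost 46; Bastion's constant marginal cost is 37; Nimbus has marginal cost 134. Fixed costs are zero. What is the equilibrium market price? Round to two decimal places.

159.75

Echo's profit: π_E = (422 - Q)q_E - (46q_E). Setting ∂π_E/∂q_E = 0: 376 - 2q_E - (q_B + q_N) = 0.
Bastion's profit: π_B = (422 - Q)q_B - (37q_B). Setting ∂π_B/∂q_B = 0: 385 - 2q_B - (q_E + q_N) = 0.
Nimbus's profit: π_N = (422 - Q)q_N - (134q_N). Setting ∂π_N/∂q_N = 0: 288 - 2q_N - (q_E + q_B) = 0.
Adding the 3 conditions: 1049 − 2Q − 2Q = 0, i.e. Q = 1049/4.
Back-substituting: q_E = (376 − 1049/4) = 455/4, q_B = (385 − 1049/4) = 491/4, q_N = (288 − 1049/4) = 103/4.
Total output Q = 1049/4, so price P = 422 - 1049/4 = 639/4.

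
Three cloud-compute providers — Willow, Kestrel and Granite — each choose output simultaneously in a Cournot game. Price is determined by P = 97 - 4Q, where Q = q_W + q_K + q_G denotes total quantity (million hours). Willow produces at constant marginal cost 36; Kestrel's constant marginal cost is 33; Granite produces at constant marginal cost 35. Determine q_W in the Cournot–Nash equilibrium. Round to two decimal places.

3.56

Willow's profit: π_W = (97 - 4Q)q_W - (36q_W). Setting ∂π_W/∂q_W = 0: 61 - 8q_W - 4(q_K + q_G) = 0.
Kestrel's profit: π_K = (97 - 4Q)q_K - (33q_K). Setting ∂π_K/∂q_K = 0: 64 - 8q_K - 4(q_W + q_G) = 0.
Granite's first-order condition: 62 - 8q_G - 4(q_W + q_K) = 0.
Summing all 3 equations gives 187 − 16Q = 0, hence Q = 187/16.
Back-substituting: q_W = (61 − 187/4)/4 = 57/16, q_K = (64 − 187/4)/4 = 69/16, q_G = (62 − 187/4)/4 = 61/16.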